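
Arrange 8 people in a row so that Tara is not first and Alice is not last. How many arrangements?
By inclusion-exclusion: 8! - 2×(8-1)! + (8-2)! = 40320 - 10080 + 720 = 30960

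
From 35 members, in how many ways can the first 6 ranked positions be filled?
P(35,6) = 35!/(35-6)! = 1168675200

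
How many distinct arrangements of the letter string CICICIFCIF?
10! / (4! × 2! × 4!) = 3150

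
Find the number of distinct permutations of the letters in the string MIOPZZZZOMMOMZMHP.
17! / (1! × 2! × 5! × 3! × 5! × 1!) = 2058376320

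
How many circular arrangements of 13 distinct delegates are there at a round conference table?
Circular: fix one position, arrange the rest. (13-1)! = 479001600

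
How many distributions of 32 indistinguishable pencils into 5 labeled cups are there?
C(32+5-1, 5-1) = C(36, 4) = 58905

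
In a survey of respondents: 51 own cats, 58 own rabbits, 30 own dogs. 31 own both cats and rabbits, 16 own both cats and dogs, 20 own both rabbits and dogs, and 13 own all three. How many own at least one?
|A∪B∪C| = 51+58+30-31-16-20+13 = 85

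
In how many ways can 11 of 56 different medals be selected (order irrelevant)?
C(56,11) = 56!/(11!×45!) = 148902215280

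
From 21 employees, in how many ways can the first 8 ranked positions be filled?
P(21,8) = 21!/(21-8)! = 8204716800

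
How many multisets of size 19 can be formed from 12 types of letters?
C(19+12-1, 12-1) = C(30, 11) = 54627300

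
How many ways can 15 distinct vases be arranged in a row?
15! = 1307674368000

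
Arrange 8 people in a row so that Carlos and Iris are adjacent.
Treat as block: (8-1)! × 2! = 5040 × 2 = 10080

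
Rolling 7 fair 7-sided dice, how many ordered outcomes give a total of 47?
Coefficient of x^47 in (x + x² + ... + x^7)^7. By inclusion-exclusion on dice exceeding 7: Σ_j (-1)^j C(7,j)·C(47-1-7j, 6) = C(7,0)·C(46,6) - C(7,1)·C(39,6) + C(7,2)·C(32,6) - C(7,3)·C(25,6) + C(7,4)·C(18,6) - C(7,5)·C(11,6) = 1·9366819 - 7·3262623 + 21·906192 - 35·177100 + 35·18564 - 21·462 = 28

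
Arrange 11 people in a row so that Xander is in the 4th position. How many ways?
Fix one position: (11-1)! = 3628800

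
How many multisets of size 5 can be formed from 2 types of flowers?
C(5+2-1, 2-1) = C(6, 1) = 6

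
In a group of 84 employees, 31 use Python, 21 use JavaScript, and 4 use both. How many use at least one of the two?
|A∪B| = |A| + |B| - |A∩B| = 31 + 21 - 4 = 48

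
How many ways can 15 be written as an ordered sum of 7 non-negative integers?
C(15+7-1, 7-1) = C(21, 6) = 54264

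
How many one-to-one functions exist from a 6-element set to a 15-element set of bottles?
P(15,6) = 15!/(15-6)! = 3603600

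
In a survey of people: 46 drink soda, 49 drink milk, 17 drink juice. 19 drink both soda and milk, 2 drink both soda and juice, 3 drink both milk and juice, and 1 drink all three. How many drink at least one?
|A∪B∪C| = 46+49+17-19-2-3+1 = 89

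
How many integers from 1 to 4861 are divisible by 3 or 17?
⌊4861/3⌋ + ⌊4861/17⌋ - ⌊4861/51⌋ = 1620 + 285 - 95 = 1810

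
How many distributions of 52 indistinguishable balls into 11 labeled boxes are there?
C(52+11-1, 11-1) = C(62, 10) = 107518933731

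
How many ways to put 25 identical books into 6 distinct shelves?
C(25+6-1, 6-1) = C(30, 5) = 142506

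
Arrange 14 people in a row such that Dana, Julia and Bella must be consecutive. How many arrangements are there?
Treat the 3 as one block: (14-3+1)! × 3! = 479001600 × 6 = 2874009600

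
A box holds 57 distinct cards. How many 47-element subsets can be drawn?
C(57,47) = 57!/(47!×10!) = 43183019880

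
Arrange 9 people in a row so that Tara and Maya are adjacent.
Treat as block: (9-1)! × 2! = 40320 × 2 = 80640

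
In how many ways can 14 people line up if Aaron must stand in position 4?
Fix one position: (14-1)! = 6227020800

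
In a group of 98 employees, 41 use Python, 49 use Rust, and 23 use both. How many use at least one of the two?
|A∪B| = |A| + |B| - |A∩B| = 41 + 49 - 23 = 67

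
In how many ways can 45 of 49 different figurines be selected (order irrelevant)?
C(49,45) = 49!/(45!×4!) = 211876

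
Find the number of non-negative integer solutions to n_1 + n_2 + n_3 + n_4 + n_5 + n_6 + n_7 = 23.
C(23+7-1, 7-1) = C(29, 6) = 475020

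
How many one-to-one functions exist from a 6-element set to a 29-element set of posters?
P(29,6) = 29!/(29-6)! = 342014400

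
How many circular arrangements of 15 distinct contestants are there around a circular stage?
Circular: fix one position, arrange the rest. (15-1)! = 87178291200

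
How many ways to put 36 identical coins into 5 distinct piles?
C(36+5-1, 5-1) = C(40, 4) = 91390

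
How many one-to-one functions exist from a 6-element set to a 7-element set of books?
P(7,6) = 7!/(7-6)! = 5040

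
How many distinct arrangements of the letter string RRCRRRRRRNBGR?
13! / (1! × 9! × 1! × 1! × 1!) = 17160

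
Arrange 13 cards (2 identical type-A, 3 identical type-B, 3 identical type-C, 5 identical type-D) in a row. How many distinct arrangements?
13! / (2! × 3! × 3! × 5!) = 720720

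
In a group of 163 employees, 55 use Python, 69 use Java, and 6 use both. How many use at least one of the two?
|A∪B| = |A| + |B| - |A∩B| = 55 + 69 - 6 = 118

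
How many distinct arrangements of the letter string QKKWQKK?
7! / (2! × 4! × 1!) = 105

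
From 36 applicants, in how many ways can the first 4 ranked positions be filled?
P(36,4) = 36!/(36-4)! = 1413720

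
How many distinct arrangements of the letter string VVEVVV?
6! / (1! × 5!) = 6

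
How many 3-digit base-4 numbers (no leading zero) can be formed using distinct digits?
First digit: 3 choices (nonzero). Then descending: 3 × 3 × 2 = 18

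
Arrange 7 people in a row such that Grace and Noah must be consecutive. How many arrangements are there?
Treat the 2 as one block: (7-2+1)! × 2! = 720 × 2 = 1440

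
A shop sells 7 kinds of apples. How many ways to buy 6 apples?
C(6+7-1, 7-1) = C(12, 6) = 924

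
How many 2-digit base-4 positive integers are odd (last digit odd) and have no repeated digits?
Last∈{1,3}. Last=0: 0. Last nonzero: 2×2×P(2,0) = 4. Total = 4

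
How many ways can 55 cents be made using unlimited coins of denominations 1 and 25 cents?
Coefficient of x^55 in 1/(1-x^1) · 1/(1-x^25). Use j coins of 25 for j = 0..⌊55/25⌋ = 2, the rest in 1s: 2 + 1 = 3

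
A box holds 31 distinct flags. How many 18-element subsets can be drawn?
C(31,18) = 31!/(18!×13!) = 206253075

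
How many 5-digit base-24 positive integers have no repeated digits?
First digit: 23 choices (nonzero). Then descending: 23 × 23 × 22 × 21 × 20 = 4887960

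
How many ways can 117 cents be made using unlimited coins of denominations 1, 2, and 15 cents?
Coefficient of x^117 in 1/(1-x^1) · 1/(1-x^2) · 1/(1-x^15). Case on j = number of 15-cent coins (j = 0..7); remainder r = 117 - 15j is made from {1,2} in ⌊r/2⌋+1 ways. r = 117, 102, 87, 72, 57, 42, 27, 12 → 59 + 52 + 44 + 37 + 29 + 22 + 14 + 7 = 264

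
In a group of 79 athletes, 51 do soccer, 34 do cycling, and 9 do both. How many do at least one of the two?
|A∪B| = |A| + |B| - |A∩B| = 51 + 34 - 9 = 76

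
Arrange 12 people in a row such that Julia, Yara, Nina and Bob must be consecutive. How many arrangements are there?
Treat the 4 as one block: (12-4+1)! × 4! = 362880 × 24 = 8709120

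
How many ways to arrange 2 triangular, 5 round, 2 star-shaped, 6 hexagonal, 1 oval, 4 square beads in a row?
20! / (2! × 5! × 2! × 6! × 1! × 4!) = 293318625600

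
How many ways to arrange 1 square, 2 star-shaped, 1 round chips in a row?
4! / (1! × 2! × 1!) = 12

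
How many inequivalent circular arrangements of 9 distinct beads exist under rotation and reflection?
(9-1)!/2 = 40320/2 = 20160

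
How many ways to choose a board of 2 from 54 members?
C(54,2) = 54!/(2!×52!) = 1431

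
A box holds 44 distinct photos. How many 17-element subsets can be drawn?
C(44,17) = 44!/(17!×27!) = 686353797976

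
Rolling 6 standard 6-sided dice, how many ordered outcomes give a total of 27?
Coefficient of x^27 in (x + x² + ... + x^6)^6. By inclusion-exclusion on dice exceeding 6: Σ_j (-1)^j C(6,j)·C(27-1-6j, 5) = C(6,0)·C(26,5) - C(6,1)·C(20,5) + C(6,2)·C(14,5) - C(6,3)·C(8,5) = 1·65780 - 6·15504 + 15·2002 - 20·56 = 1666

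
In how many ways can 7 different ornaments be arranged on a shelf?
7! = 5040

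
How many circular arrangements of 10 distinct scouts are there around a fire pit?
Circular: fix one position, arrange the rest. (10-1)! = 362880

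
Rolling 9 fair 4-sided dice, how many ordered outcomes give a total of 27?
Coefficient of x^27 in (x + x² + ... + x^4)^9. By inclusion-exclusion on dice exceeding 4: Σ_j (-1)^j C(9,j)·C(27-1-4j, 8) = C(9,0)·C(26,8) - C(9,1)·C(22,8) + C(9,2)·C(18,8) - C(9,3)·C(14,8) + C(9,4)·C(10,8) = 1·1562275 - 9·319770 + 36·43758 - 84·3003 + 126·45 = 13051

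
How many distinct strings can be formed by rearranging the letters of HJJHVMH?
7! / (1! × 1! × 3! × 2!) = 420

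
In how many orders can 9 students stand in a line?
9! = 362880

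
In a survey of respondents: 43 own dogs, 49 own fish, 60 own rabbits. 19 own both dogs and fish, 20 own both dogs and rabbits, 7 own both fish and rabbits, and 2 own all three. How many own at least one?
|A∪B∪C| = 43+49+60-19-20-7+2 = 108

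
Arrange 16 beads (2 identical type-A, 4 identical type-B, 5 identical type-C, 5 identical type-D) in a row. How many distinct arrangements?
16! / (2! × 4! × 5! × 5!) = 30270240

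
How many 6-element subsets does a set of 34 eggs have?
C(34,6) = 34!/(6!×28!) = 1344904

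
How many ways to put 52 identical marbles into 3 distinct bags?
C(52+3-1, 3-1) = C(54, 2) = 1431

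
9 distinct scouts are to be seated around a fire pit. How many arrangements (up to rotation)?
Circular: fix one position, arrange the rest. (9-1)! = 40320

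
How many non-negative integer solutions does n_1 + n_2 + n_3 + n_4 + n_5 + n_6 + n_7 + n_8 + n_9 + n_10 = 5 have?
C(5+10-1, 10-1) = C(14, 9) = 2002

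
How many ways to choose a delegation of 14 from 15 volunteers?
C(15,14) = 15!/(14!×1!) = 15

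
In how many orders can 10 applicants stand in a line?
10! = 3628800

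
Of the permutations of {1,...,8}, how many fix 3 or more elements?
Exactly j fixed points: C(8,j)·!(8-j); sum over j ≥ 3 (derangement numbers via !m = (m-1)·(!(m-1) + !(m-2)): !0..!5 = 1, 0, 1, 2, 9, 44). Σ_{j=3}^{8} C(8,j)·!(8-j) = C(8,3)·!5 + C(8,4)·!4 + C(8,5)·!3 + C(8,6)·!2 + C(8,7)·!1 + C(8,8)·!0 = 56·44 + 70·9 + 56·2 + 28·1 + 8·0 + 1·1 = 3235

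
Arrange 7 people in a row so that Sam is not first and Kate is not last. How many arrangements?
By inclusion-exclusion: 7! - 2×(7-1)! + (7-2)! = 5040 - 1440 + 120 = 3720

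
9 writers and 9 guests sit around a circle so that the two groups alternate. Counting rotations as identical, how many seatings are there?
Fix one of the writers: (9-1)! ways for the remaining writers, × 9! ways for the guests = 40320 × 362880 = 14631321600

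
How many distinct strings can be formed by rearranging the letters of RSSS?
4! / (3! × 1!) = 4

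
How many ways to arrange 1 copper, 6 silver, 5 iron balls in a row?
12! / (1! × 6! × 5!) = 5544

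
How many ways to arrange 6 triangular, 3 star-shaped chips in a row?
9! / (6! × 3!) = 84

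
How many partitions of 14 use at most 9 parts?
By conjugation, equals partitions of 14 into parts ≤ 9. Let r_j(i) = number of partitions of i into parts ≤ j, for i = 0..14. r_1(i) = 1 for all i; r_j(i) = r_{j-1}(i) + r_j(i-j). Rows j = 2..9: ≤2: 1 1 2 2 3 3 4 4 5 5 6 6 7 7 8; ≤3: 1 1 2 3 4 5 7 8 10 12 14 16 19 21 24; ≤4: 1 1 2 3 5 6 9 11 15 18 23 27 34 39 47; ≤5: 1 1 2 3 5 7 10 13 18 23 30 37 47 57 70; ≤6: 1 1 2 3 5 7 11 14 20 26 35 44 58 71 90; ≤7: 1 1 2 3 5 7 11 15 21 28 38 49 65 82 105; ≤8: 1 1 2 3 5 7 11 15 22 29 40 52 70 89 116; ≤9: 1 1 2 3 5 7 11 15 22 30 41 54 73 94 123. r_9(14) = 123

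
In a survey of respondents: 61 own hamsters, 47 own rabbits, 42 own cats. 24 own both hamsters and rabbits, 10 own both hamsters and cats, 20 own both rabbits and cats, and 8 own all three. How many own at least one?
|A∪B∪C| = 61+47+42-24-10-20+8 = 104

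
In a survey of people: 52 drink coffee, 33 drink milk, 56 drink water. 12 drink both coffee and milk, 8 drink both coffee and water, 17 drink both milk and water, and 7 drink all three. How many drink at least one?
|A∪B∪C| = 52+33+56-12-8-17+7 = 111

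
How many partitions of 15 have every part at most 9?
Let r_j(i) = number of partitions of i into parts ≤ j, for i = 0..15. r_1(i) = 1 for all i; r_j(i) = r_{j-1}(i) + r_j(i-j). Rows j = 2..9: ≤2: 1 1 2 2 3 3 4 4 5 5 6 6 7 7 8 8; ≤3: 1 1 2 3 4 5 7 8 10 12 14 16 19 21 24 27; ≤4: 1 1 2 3 5 6 9 11 15 18 23 27 34 39 47 54; ≤5: 1 1 2 3 5 7 10 13 18 23 30 37 47 57 70 84; ≤6: 1 1 2 3 5 7 11 14 20 26 35 44 58 71 90 110; ≤7: 1 1 2 3 5 7 11 15 21 28 38 49 65 82 105 131; ≤8: 1 1 2 3 5 7 11 15 22 29 40 52 70 89 116 146; ≤9: 1 1 2 3 5 7 11 15 22 30 41 54 73 94 123 157. r_9(15) = 157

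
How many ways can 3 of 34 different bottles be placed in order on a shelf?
P(34,3) = 34!/(34-3)! = 35904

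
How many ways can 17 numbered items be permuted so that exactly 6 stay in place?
Choose the 6 fixed points C(17,6) = 12376, derange the rest: !11 = Σ_{j=0}^{11} (-1)^j·11!/j! = 39916800 - 39916800 + 19958400 - 6652800 + 1663200 - 332640 + 55440 - 7920 + 990 - 110 + 11 - 1 = 14684570. Product = 12376 × 14684570 = 181736238320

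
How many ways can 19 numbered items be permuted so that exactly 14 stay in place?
Choose the 14 fixed points C(19,14) = 11628, derange the rest: !5 = Σ_{j=0}^{5} (-1)^j·5!/j! = 120 - 120 + 60 - 20 + 5 - 1 = 44. Product = 11628 × 44 = 511632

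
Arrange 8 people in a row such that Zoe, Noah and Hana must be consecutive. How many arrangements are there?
Treat the 3 as one block: (8-3+1)! × 3! = 720 × 6 = 4320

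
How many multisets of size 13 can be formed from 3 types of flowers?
C(13+3-1, 3-1) = C(15, 2) = 105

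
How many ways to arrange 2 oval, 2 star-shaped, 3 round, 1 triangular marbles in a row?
8! / (2! × 2! × 3! × 1!) = 1680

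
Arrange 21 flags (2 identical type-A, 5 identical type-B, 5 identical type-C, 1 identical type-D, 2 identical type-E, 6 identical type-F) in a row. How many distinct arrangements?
21! / (2! × 5! × 5! × 1! × 2! × 6!) = 1231938227520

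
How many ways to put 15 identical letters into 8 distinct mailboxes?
C(15+8-1, 8-1) = C(22, 7) = 170544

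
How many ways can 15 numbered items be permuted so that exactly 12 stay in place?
Choose the 12 fixed points C(15,12) = 455, derange the rest: !3 = Σ_{j=0}^{3} (-1)^j·3!/j! = 6 - 6 + 3 - 1 = 2. Product = 455 × 2 = 910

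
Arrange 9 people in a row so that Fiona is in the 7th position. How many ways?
Fix one position: (9-1)! = 40320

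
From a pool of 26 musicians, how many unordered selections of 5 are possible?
C(26,5) = 26!/(5!×21!) = 65780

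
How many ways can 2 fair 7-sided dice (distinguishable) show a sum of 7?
Coefficient of x^7 in (x + x² + ... + x^7)^2. By inclusion-exclusion on dice exceeding 7: Σ_j (-1)^j C(2,j)·C(7-1-7j, 1) = C(2,0)·C(6,1) = 1·6 = 6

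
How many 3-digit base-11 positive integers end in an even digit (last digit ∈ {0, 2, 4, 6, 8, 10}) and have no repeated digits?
Last∈{0,2,4,6,8,10}. Last=0: 90. Last nonzero: 5×9×P(9,1) = 405. Total = 495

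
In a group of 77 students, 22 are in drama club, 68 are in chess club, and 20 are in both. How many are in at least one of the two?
|A∪B| = |A| + |B| - |A∩B| = 22 + 68 - 20 = 70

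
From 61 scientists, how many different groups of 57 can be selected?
C(61,57) = 61!/(57!×4!) = 521855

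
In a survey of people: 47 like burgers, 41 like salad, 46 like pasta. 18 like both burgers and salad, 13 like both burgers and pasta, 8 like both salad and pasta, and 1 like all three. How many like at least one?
|A∪B∪C| = 47+41+46-18-13-8+1 = 96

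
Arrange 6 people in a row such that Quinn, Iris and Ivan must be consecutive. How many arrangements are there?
Treat the 3 as one block: (6-3+1)! × 3! = 24 × 6 = 144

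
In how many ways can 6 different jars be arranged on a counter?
6! = 720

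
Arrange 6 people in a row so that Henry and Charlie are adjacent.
Treat as block: (6-1)! × 2! = 120 × 2 = 240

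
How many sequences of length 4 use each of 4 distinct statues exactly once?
4! = 24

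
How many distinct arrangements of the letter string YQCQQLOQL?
9! / (4! × 1! × 1! × 2! × 1!) = 7560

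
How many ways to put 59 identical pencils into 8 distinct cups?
C(59+8-1, 8-1) = C(66, 7) = 778789440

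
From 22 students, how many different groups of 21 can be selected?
C(22,21) = 22!/(21!×1!) = 22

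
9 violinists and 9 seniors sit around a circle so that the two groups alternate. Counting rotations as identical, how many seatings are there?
Fix one of the violinists: (9-1)! ways for the remaining violinists, × 9! ways for the seniors = 40320 × 362880 = 14631321600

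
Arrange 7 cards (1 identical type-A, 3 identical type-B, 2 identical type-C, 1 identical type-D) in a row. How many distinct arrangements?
7! / (1! × 3! × 2! × 1!) = 420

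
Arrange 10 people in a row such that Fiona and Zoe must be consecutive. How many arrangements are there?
Treat the 2 as one block: (10-2+1)! × 2! = 362880 × 2 = 725760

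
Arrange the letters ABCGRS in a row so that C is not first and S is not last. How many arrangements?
By inclusion-exclusion: 6! - 2×(6-1)! + (6-2)! = 720 - 240 + 24 = 504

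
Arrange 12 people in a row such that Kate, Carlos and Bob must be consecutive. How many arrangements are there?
Treat the 3 as one block: (12-3+1)! × 3! = 3628800 × 6 = 21772800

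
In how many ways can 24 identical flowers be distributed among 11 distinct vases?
C(24+11-1, 11-1) = C(34, 10) = 131128140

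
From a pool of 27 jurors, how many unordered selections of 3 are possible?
C(27,3) = 27!/(3!×24!) = 2925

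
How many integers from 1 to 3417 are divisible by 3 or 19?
⌊3417/3⌋ + ⌊3417/19⌋ - ⌊3417/57⌋ = 1139 + 179 - 59 = 1259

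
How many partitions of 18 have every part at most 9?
Let r_j(i) = number of partitions of i into parts ≤ j, for i = 0..18. r_1(i) = 1 for all i; r_j(i) = r_{j-1}(i) + r_j(i-j). Rows j = 2..9: ≤2: 1 1 2 2 3 3 4 4 5 5 6 6 7 7 8 8 9 9 10; ≤3: 1 1 2 3 4 5 7 8 10 12 14 16 19 21 24 27 30 33 37; ≤4: 1 1 2 3 5 6 9 11 15 18 23 27 34 39 47 54 64 72 84; ≤5: 1 1 2 3 5 7 10 13 18 23 30 37 47 57 70 84 101 119 141; ≤6: 1 1 2 3 5 7 11 14 20 26 35 44 58 71 90 110 136 163 199; ≤7: 1 1 2 3 5 7 11 15 21 28 38 49 65 82 105 131 164 201 248; ≤8: 1 1 2 3 5 7 11 15 22 29 40 52 70 89 116 146 186 230 288; ≤9: 1 1 2 3 5 7 11 15 22 30 41 54 73 94 123 157 201 252 318. r_9(18) = 318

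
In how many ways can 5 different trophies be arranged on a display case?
5! = 120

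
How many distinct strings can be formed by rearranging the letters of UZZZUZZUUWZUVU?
14! / (6! × 1! × 6! × 1!) = 168168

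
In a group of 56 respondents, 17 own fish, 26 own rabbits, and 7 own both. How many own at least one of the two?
|A∪B| = |A| + |B| - |A∩B| = 17 + 26 - 7 = 36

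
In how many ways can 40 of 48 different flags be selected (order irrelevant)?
C(48,40) = 48!/(40!×8!) = 377348994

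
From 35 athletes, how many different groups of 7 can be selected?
C(35,7) = 35!/(7!×28!) = 6724520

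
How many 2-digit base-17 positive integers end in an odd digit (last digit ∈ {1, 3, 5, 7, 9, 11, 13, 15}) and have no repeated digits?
Last∈{1,3,5,7,9,11,13,15}. Last=0: 0. Last nonzero: 8×15×P(15,0) = 120. Total = 120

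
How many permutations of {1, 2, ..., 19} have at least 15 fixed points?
Exactly j fixed points: C(19,j)·!(19-j); sum over j ≥ 15 (derangement numbers via !m = (m-1)·(!(m-1) + !(m-2)): !0..!4 = 1, 0, 1, 2, 9). Σ_{j=15}^{19} C(19,j)·!(19-j) = C(19,15)·!4 + C(19,16)·!3 + C(19,17)·!2 + C(19,18)·!1 + C(19,19)·!0 = 3876·9 + 969·2 + 171·1 + 19·0 + 1·1 = 36994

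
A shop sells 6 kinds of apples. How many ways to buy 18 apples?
C(18+6-1, 6-1) = C(23, 5) = 33649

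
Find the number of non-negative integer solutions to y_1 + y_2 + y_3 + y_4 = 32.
C(32+4-1, 4-1) = C(35, 3) = 6545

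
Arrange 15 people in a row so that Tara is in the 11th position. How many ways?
Fix one position: (15-1)! = 87178291200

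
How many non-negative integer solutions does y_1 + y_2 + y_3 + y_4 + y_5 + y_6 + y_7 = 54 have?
C(54+7-1, 7-1) = C(60, 6) = 50063860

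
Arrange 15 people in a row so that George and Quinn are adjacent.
Treat as block: (15-1)! × 2! = 87178291200 × 2 = 174356582400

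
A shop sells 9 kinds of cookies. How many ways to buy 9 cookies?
C(9+9-1, 9-1) = C(17, 8) = 24310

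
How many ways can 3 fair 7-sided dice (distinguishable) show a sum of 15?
Coefficient of x^15 in (x + x² + ... + x^7)^3. By inclusion-exclusion on dice exceeding 7: Σ_j (-1)^j C(3,j)·C(15-1-7j, 2) = C(3,0)·C(14,2) - C(3,1)·C(7,2) = 1·91 - 3·21 = 28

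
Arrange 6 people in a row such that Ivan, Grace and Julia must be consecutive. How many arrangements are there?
Treat the 3 as one block: (6-3+1)! × 3! = 24 × 6 = 144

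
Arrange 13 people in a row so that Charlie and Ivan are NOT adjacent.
Total - adjacent = 13! - (13-1)!×2 = 6227020800 - 958003200 = 5269017600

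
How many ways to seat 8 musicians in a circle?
Circular: fix one position, arrange the rest. (8-1)! = 5040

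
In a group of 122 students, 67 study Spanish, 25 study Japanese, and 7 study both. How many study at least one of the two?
|A∪B| = |A| + |B| - |A∩B| = 67 + 25 - 7 = 85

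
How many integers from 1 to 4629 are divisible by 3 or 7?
⌊4629/3⌋ + ⌊4629/7⌋ - ⌊4629/21⌋ = 1543 + 661 - 220 = 1984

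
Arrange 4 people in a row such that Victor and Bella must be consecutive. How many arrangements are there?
Treat the 2 as one block: (4-2+1)! × 2! = 6 × 2 = 12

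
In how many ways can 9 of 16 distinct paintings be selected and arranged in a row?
P(16,9) = 16!/(16-9)! = 4151347200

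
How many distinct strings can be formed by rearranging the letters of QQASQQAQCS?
10! / (2! × 1! × 5! × 2!) = 7560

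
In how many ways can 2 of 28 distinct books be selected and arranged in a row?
P(28,2) = 28!/(28-2)! = 756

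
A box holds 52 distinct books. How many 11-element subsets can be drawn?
C(52,11) = 52!/(11!×41!) = 60403728840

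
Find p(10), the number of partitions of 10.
Pentagonal recurrence p(n) = p(n-1) + p(n-2) - p(n-5) - p(n-7) + p(n-12) + p(n-15) - ... gives p(0..9) = 1, 1, 2, 3, 5, 7, 11, 15, 22, 30. p(10) = p(9) + p(8) - p(5) - p(3) = 30 + 22 - 7 - 3 = 42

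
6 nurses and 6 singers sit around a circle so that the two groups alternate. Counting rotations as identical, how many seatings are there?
Fix one of the nurses: (6-1)! ways for the remaining nurses, × 6! ways for the singers = 120 × 720 = 86400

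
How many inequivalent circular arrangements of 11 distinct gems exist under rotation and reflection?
(11-1)!/2 = 3628800/2 = 1814400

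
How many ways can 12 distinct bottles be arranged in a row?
12! = 479001600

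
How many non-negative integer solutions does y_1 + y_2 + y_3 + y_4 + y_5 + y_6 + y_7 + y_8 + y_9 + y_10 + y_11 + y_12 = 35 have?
C(35+12-1, 12-1) = C(46, 11) = 13340783196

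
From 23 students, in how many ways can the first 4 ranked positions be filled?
P(23,4) = 23!/(23-4)! = 212520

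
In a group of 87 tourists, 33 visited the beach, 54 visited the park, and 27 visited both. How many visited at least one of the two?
|A∪B| = |A| + |B| - |A∩B| = 33 + 54 - 27 = 60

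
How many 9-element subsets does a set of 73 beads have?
C(73,9) = 73!/(9!×64!) = 97082021465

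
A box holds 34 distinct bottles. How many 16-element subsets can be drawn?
C(34,16) = 34!/(16!×18!) = 2203961430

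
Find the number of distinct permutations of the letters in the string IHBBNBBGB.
9! / (1! × 5! × 1! × 1! × 1!) = 3024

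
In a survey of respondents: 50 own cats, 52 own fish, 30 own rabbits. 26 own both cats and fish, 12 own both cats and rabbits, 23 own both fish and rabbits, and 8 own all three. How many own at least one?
|A∪B∪C| = 50+52+30-26-12-23+8 = 79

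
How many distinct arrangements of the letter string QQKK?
4! / (2! × 2!) = 6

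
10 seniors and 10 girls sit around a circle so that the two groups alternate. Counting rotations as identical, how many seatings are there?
Fix one of the seniors: (10-1)! ways for the remaining seniors, × 10! ways for the girls = 362880 × 3628800 = 1316818944000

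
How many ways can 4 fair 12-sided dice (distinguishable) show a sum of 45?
Coefficient of x^45 in (x + x² + ... + x^12)^4. By inclusion-exclusion on dice exceeding 12: Σ_j (-1)^j C(4,j)·C(45-1-12j, 3) = C(4,0)·C(44,3) - C(4,1)·C(32,3) + C(4,2)·C(20,3) - C(4,3)·C(8,3) = 1·13244 - 4·4960 + 6·1140 - 4·56 = 20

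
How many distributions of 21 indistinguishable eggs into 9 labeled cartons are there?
C(21+9-1, 9-1) = C(29, 8) = 4292145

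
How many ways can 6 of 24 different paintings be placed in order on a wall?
P(24,6) = 24!/(24-6)! = 96909120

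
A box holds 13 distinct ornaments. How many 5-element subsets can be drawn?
C(13,5) = 13!/(5!×8!) = 1287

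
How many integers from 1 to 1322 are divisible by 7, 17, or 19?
⌊1322/7⌋+⌊1322/17⌋+⌊1322/19⌋ - ⌊1322/119⌋-⌊1322/133⌋-⌊1322/323⌋ + ⌊1322/2261⌋ = 188+77+69 - 11-9-4 + 0 = 310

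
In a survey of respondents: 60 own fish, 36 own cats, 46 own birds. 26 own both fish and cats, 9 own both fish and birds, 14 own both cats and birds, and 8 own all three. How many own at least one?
|A∪B∪C| = 60+36+46-26-9-14+8 = 101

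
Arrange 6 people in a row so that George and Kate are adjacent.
Treat as block: (6-1)! × 2! = 120 × 2 = 240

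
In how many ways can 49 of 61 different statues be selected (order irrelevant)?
C(61,49) = 61!/(49!×12!) = 1742058970275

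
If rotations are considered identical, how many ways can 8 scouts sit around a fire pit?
Circular: fix one position, arrange the rest. (8-1)! = 5040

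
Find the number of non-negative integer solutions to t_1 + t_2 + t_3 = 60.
C(60+3-1, 3-1) = C(62, 2) = 1891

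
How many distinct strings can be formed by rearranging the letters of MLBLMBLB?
8! / (2! × 3! × 3!) = 560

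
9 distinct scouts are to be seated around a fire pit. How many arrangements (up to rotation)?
Circular: fix one position, arrange the rest. (9-1)! = 40320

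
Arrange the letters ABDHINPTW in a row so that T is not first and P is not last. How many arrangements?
By inclusion-exclusion: 9! - 2×(9-1)! + (9-2)! = 362880 - 80640 + 5040 = 287280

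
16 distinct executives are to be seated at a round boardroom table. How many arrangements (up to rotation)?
Circular: fix one position, arrange the rest. (16-1)! = 1307674368000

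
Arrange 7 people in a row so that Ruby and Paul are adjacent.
Treat as block: (7-1)! × 2! = 720 × 2 = 1440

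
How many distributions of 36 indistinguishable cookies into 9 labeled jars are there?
C(36+9-1, 9-1) = C(44, 8) = 177232627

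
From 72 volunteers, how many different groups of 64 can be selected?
C(72,64) = 72!/(64!×8!) = 11969016345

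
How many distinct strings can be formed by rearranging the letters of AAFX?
4! / (2! × 1! × 1!) = 12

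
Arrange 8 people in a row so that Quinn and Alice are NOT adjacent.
Total - adjacent = 8! - (8-1)!×2 = 40320 - 10080 = 30240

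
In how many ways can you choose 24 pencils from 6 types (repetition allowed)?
C(24+6-1, 6-1) = C(29, 5) = 118755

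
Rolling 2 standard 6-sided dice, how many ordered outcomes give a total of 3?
Coefficient of x^3 in (x + x² + ... + x^6)^2. By inclusion-exclusion on dice exceeding 6: Σ_j (-1)^j C(2,j)·C(3-1-6j, 1) = C(2,0)·C(2,1) = 1·2 = 2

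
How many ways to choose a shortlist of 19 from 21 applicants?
C(21,19) = 21!/(19!×2!) = 210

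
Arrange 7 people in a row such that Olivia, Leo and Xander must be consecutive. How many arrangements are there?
Treat the 3 as one block: (7-3+1)! × 3! = 120 × 6 = 720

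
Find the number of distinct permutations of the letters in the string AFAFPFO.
7! / (3! × 1! × 2! × 1!) = 420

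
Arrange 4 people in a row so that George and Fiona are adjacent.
Treat as block: (4-1)! × 2! = 6 × 2 = 12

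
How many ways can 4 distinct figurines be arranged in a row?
4! = 24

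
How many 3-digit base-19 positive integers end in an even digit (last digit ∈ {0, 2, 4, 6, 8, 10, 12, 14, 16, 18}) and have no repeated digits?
Last∈{0,2,4,6,8,10,12,14,16,18}. Last=0: 306. Last nonzero: 9×17×P(17,1) = 2601. Total = 2907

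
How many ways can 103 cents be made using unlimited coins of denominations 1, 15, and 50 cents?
Coefficient of x^103 in 1/(1-x^1) · 1/(1-x^15) · 1/(1-x^50). Case on j = number of 50-cent coins (j = 0..2); remainder r = 103 - 50j is made from {1,15} in ⌊r/15⌋+1 ways. r = 103, 53, 3 → 7 + 4 + 1 = 12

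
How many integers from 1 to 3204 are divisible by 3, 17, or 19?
⌊3204/3⌋+⌊3204/17⌋+⌊3204/19⌋ - ⌊3204/51⌋-⌊3204/57⌋-⌊3204/323⌋ + ⌊3204/969⌋ = 1068+188+168 - 62-56-9 + 3 = 1300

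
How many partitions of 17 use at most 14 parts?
By conjugation, equals partitions of 17 into parts ≤ 14. Let r_j(i) = number of partitions of i into parts ≤ j, for i = 0..17. r_1(i) = 1 for all i; r_j(i) = r_{j-1}(i) + r_j(i-j). Rows j = 2..14: ≤2: 1 1 2 2 3 3 4 4 5 5 6 6 7 7 8 8 9 9; ≤3: 1 1 2 3 4 5 7 8 10 12 14 16 19 21 24 27 30 33; ≤4: 1 1 2 3 5 6 9 11 15 18 23 27 34 39 47 54 64 72; ≤5: 1 1 2 3 5 7 10 13 18 23 30 37 47 57 70 84 101 119; ≤6: 1 1 2 3 5 7 11 14 20 26 35 44 58 71 90 110 136 163; ≤7: 1 1 2 3 5 7 11 15 21 28 38 49 65 82 105 131 164 201; ≤8: 1 1 2 3 5 7 11 15 22 29 40 52 70 89 116 146 186 230; ≤9: 1 1 2 3 5 7 11 15 22 30 41 54 73 94 123 157 201 252; ≤10: 1 1 2 3 5 7 11 15 22 30 42 55 75 97 128 164 212 267; ≤11: 1 1 2 3 5 7 11 15 22 30 42 56 76 99 131 169 219 278; ≤12: 1 1 2 3 5 7 11 15 22 30 42 56 77 100 133 172 224 285; ≤13: 1 1 2 3 5 7 11 15 22 30 42 56 77 101 134 174 227 290; ≤14: 1 1 2 3 5 7 11 15 22 30 42 56 77 101 135 175 229 293. r_14(17) = 293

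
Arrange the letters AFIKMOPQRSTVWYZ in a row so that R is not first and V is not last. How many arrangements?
By inclusion-exclusion: 15! - 2×(15-1)! + (15-2)! = 1307674368000 - 174356582400 + 6227020800 = 1139544806400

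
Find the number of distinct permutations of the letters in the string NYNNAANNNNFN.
12! / (8! × 2! × 1! × 1!) = 5940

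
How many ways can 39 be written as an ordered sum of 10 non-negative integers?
C(39+10-1, 10-1) = C(48, 9) = 1677106640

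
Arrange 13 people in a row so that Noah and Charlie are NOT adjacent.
Total - adjacent = 13! - (13-1)!×2 = 6227020800 - 958003200 = 5269017600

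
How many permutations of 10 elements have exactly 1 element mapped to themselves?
Choose the 1 fixed point C(10,1) = 10, derange the rest: !9 = Σ_{j=0}^{9} (-1)^j·9!/j! = 362880 - 362880 + 181440 - 60480 + 15120 - 3024 + 504 - 72 + 9 - 1 = 133496. Product = 10 × 133496 = 1334960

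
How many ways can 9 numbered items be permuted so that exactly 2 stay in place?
Choose the 2 fixed points C(9,2) = 36, derange the rest: !7 = Σ_{j=0}^{7} (-1)^j·7!/j! = 5040 - 5040 + 2520 - 840 + 210 - 42 + 7 - 1 = 1854. Product = 36 × 1854 = 66744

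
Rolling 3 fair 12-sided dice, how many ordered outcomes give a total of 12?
Coefficient of x^12 in (x + x² + ... + x^12)^3. By inclusion-exclusion on dice exceeding 12: Σ_j (-1)^j C(3,j)·C(12-1-12j, 2) = C(3,0)·C(11,2) = 1·55 = 55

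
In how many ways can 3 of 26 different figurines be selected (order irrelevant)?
C(26,3) = 26!/(3!×23!) = 2600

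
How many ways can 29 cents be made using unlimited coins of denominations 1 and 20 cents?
Coefficient of x^29 in 1/(1-x^1) · 1/(1-x^20). Use j coins of 20 for j = 0..⌊29/20⌋ = 1, the rest in 1s: 1 + 1 = 2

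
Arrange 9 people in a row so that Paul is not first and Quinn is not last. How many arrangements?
By inclusion-exclusion: 9! - 2×(9-1)! + (9-2)! = 362880 - 80640 + 5040 = 287280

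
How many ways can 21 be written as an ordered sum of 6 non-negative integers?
C(21+6-1, 6-1) = C(26, 5) = 65780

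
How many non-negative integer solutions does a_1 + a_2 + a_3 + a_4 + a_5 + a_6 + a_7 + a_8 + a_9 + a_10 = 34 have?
C(34+10-1, 10-1) = C(43, 9) = 563921995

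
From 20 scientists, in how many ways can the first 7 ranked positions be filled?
P(20,7) = 20!/(20-7)! = 390700800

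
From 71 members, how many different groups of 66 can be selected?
C(71,66) = 71!/(66!×5!) = 13019909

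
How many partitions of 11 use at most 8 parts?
By conjugation, equals partitions of 11 into parts ≤ 8. Let r_j(i) = number of partitions of i into parts ≤ j, for i = 0..11. r_1(i) = 1 for all i; r_j(i) = r_{j-1}(i) + r_j(i-j). Rows j = 2..8: ≤2: 1 1 2 2 3 3 4 4 5 5 6 6; ≤3: 1 1 2 3 4 5 7 8 10 12 14 16; ≤4: 1 1 2 3 5 6 9 11 15 18 23 27; ≤5: 1 1 2 3 5 7 10 13 18 23 30 37; ≤6: 1 1 2 3 5 7 11 14 20 26 35 44; ≤7: 1 1 2 3 5 7 11 15 21 28 38 49; ≤8: 1 1 2 3 5 7 11 15 22 29 40 52. r_8(11) = 52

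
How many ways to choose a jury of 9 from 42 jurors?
C(42,9) = 42!/(9!×33!) = 445891810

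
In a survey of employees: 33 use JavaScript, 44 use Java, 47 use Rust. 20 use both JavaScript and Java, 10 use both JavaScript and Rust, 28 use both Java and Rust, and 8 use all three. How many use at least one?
|A∪B∪C| = 33+44+47-20-10-28+8 = 74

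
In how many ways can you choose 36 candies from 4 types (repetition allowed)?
C(36+4-1, 4-1) = C(39, 3) = 9139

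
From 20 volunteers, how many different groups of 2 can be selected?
C(20,2) = 20!/(2!×18!) = 190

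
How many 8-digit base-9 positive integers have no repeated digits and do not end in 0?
Last digit: 8 nonzero choices. First digit: 7 (nonzero, ≠last). Middle 6: P(7,6) = 5040. Total = 282240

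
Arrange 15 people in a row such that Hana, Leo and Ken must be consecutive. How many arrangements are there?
Treat the 3 as one block: (15-3+1)! × 3! = 6227020800 × 6 = 37362124800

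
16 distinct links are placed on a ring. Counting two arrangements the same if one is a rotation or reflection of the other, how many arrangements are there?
(16-1)!/2 = 1307674368000/2 = 653837184000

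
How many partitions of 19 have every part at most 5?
Let r_j(i) = number of partitions of i into parts ≤ j, for i = 0..19. r_1(i) = 1 for all i; r_j(i) = r_{j-1}(i) + r_j(i-j). Rows j = 2..5: ≤2: 1 1 2 2 3 3 4 4 5 5 6 6 7 7 8 8 9 9 10 10; ≤3: 1 1 2 3 4 5 7 8 10 12 14 16 19 21 24 27 30 33 37 40; ≤4: 1 1 2 3 5 6 9 11 15 18 23 27 34 39 47 54 64 72 84 94; ≤5: 1 1 2 3 5 7 10 13 18 23 30 37 47 57 70 84 101 119 141 164. r_5(19) = 164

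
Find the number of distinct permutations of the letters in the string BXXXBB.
6! / (3! × 3!) = 20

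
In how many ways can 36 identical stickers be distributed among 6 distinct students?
C(36+6-1, 6-1) = C(41, 5) = 749398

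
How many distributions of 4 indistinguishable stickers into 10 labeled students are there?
C(4+10-1, 10-1) = C(13, 9) = 715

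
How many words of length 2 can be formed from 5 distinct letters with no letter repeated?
P(5,2) = 5!/(5-2)! = 20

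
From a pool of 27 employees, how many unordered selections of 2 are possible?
C(27,2) = 27!/(2!×25!) = 351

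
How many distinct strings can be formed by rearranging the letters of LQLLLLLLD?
9! / (1! × 7! × 1!) = 72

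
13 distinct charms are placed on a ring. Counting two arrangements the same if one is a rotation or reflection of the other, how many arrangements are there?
(13-1)!/2 = 479001600/2 = 239500800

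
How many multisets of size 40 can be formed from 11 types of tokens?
C(40+11-1, 11-1) = C(50, 10) = 10272278170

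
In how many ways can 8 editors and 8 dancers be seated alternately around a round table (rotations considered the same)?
Fix one of the editors: (8-1)! ways for the remaining editors, × 8! ways for the dancers = 5040 × 40320 = 203212800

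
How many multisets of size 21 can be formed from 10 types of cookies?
C(21+10-1, 10-1) = C(30, 9) = 14307150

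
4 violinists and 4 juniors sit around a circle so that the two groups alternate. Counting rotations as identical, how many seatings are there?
Fix one of the violinists: (4-1)! ways for the remaining violinists, × 4! ways for the juniors = 6 × 24 = 144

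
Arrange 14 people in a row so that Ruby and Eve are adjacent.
Treat as block: (14-1)! × 2! = 6227020800 × 2 = 12454041600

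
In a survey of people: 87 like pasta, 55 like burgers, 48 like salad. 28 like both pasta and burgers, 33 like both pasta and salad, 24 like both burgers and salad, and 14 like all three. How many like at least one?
|A∪B∪C| = 87+55+48-28-33-24+14 = 119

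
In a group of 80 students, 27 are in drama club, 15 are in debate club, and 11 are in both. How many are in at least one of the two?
|A∪B| = |A| + |B| - |A∩B| = 27 + 15 - 11 = 31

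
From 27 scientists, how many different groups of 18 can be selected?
C(27,18) = 27!/(18!×9!) = 4686825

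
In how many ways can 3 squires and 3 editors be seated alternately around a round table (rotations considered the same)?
Fix one of the squires: (3-1)! ways for the remaining squires, × 3! ways for the editors = 2 × 6 = 12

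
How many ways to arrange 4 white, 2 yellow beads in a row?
6! / (4! × 2!) = 15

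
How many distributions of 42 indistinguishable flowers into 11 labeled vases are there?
C(42+11-1, 11-1) = C(52, 10) = 15820024220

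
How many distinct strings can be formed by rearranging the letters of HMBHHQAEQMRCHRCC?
16! / (1! × 3! × 2! × 2! × 1! × 2! × 1! × 4!) = 18162144000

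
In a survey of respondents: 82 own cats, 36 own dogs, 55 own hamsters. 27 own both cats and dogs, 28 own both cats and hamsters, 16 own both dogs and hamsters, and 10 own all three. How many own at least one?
|A∪B∪C| = 82+36+55-27-28-16+10 = 112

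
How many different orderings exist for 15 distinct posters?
15! = 1307674368000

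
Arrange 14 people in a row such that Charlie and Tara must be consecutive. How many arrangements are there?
Treat the 2 as one block: (14-2+1)! × 2! = 6227020800 × 2 = 12454041600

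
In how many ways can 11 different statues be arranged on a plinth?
11! = 39916800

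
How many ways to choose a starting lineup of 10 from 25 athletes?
C(25,10) = 25!/(10!×15!) = 3268760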